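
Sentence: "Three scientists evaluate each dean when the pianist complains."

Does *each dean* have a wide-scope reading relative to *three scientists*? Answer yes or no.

*each dean* is a matrix argument; the adjunct is an island but the target quantifier is outside it.
Clause-internal QR can adjoin the lower DP above the subject, yielding the inverse reading.
So *each dean* > *three scientists* is among the available readings.

Yes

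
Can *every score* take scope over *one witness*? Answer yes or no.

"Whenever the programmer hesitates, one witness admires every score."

Yes

Neither queried DP is inside the adjunct, so the adjunct-island constraint does not apply.
Ordinary QR to a clause-peripheral position gives the wide-scope LF for the lower DP.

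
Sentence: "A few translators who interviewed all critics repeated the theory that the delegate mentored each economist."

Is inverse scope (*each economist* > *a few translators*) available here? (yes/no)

No

The DP *each economist* is contained in the complex NP *the theory that the delegate mentored each economist*.
Since the clause is the complement of a nominal head, the CNPC blocks scope extraction.
So the wide-scope reading for *each economist* is blocked.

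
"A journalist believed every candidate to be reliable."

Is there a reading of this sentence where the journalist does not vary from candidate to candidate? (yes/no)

Yes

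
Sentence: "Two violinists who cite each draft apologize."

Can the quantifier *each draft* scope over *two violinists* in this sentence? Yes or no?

No

*each draft* sits inside the relative clause *who cite each draft*.
A relative clause is a scope island — quantifier raising cannot cross its boundary.
So *each draft* cannot raise high enough to outscope *two violinists*; only the surface ordering *two violinists* > *each draft* is available.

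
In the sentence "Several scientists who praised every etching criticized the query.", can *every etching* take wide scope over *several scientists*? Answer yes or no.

No

*every etching* sits inside the relative clause *who praised every etching*.
A relative clause is a scope island — quantifier raising cannot cross its boundary.
Hence only narrow scope for *every etching* (under *several scientists*) survives.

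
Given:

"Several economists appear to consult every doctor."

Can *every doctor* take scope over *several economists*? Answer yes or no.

*every doctor* is inside a raising infinitive, which is transparent to QR (no CP barrier), so it behaves as a matrix argument.
QR within a single clause is free, so the lower quantifier may take scope over the higher one.

Yes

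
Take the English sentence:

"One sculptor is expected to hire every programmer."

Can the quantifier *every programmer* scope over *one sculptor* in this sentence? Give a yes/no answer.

Raising constructions are monoclausal for scope purposes; *every programmer* is not separated from *one sculptor* by any island.
No island intervenes, so both surface and inverse scope are derivable.
So *every programmer* > *one sculptor* is among the available readings.

Yes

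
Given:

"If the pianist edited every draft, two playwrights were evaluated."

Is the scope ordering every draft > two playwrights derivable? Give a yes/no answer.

*every draft* sits inside the adjunct clause *if the pianist edited every draft*.
Adjunct clauses are scope islands: a quantifier inside an adjunct cannot raise into the matrix clause.
*every draft* is confined to the island and cannot take scope over *two playwrights*.

No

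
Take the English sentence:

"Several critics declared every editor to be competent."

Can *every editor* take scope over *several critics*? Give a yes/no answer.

*every editor* is an ECM subject; ECM complements are not islands, and the embedded quantifier may take matrix scope.
Ordinary QR to a clause-peripheral position gives the wide-scope LF for the lower DP.

Yes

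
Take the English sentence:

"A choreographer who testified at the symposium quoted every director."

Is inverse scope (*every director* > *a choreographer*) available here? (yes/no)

Although the sentence contains a relative clause (*who testified at the symposium*), *every director* is outside it, in the matrix VP.
Since no island is crossed, the inverse ordering is licensed alongside surface scope.

Yes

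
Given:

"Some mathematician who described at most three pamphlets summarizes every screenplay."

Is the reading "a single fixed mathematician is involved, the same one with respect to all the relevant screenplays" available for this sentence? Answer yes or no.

Yes

The described interpretation is the *some mathematician* > *every screenplay* scoping.
That is the surface-scope ordering, which is always one of the available readings — island constraints only ever restrict inverse scope.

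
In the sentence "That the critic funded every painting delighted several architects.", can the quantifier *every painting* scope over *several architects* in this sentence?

Structurally, *every painting* is inside the sentential subject *that the critic funded every painting*.
Sentential subjects are islands: a quantifier inside the subject clause cannot raise over the matrix predicate.
The ordering *every painting* > *several architects* is therefore underivable.

No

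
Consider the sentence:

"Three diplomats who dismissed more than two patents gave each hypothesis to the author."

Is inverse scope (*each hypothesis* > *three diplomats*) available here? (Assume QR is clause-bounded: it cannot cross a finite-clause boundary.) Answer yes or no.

The relative clause *who dismissed more than two patents* modifies *three diplomats*, but *each hypothesis* is not inside that relative clause — it is an argument of the matrix verb.
Since no island is crossed, the inverse ordering is licensed alongside surface scope.

Yes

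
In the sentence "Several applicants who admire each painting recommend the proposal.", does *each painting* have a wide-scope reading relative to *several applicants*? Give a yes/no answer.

No

The DP *each painting* is contained in the relative clause *who admire each painting*.
Quantifiers inside a relative clause are trapped there; the RC boundary blocks QR.
The inverse ordering *each painting* > *several applicants* is therefore underivable.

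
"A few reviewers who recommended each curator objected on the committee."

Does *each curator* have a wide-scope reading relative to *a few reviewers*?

Structurally, *each curator* is inside the relative clause *who recommended each curator*.
Relative clauses are scope islands: a quantifier cannot QR out of a relative clause to take scope in the matrix clause.
So the wide-scope reading for *each curator* is blocked.

No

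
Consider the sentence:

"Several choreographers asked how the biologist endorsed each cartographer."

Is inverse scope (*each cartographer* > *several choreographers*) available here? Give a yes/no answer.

No

Structurally, *each cartographer* is inside the embedded question *how the biologist endorsed each cartographer*.
An indirect question is a wh-island; the filled [Spec,CP] blocks QR across the CP edge.
*each cartographer* > *several choreographers* would require crossing that boundary, which is illicit.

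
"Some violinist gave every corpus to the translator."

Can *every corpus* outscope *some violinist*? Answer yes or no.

*every corpus* is the matrix object and *some violinist* the matrix subject; the two are clausemates.
QR within a single clause is free, so the lower quantifier may take scope over the higher one.

Yes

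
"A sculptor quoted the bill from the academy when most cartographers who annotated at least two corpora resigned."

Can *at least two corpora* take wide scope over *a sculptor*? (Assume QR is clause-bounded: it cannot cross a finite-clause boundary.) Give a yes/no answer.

The target quantifier *at least two corpora* is part of the relative clause *who annotated at least two corpora*, which is itself inside the adjunct *when most cartographers who annotated at least two corpora resigned*.
The quantifier would have to escape first the RC and then the adjunct — two independent island violations.
So *at least two corpora* cannot raise high enough to outscope *a sculptor*; only the surface ordering *a sculptor* > *at least two corpora* is available.

No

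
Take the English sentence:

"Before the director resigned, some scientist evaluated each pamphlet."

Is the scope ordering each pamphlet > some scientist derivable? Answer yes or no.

Yes

Neither queried DP is inside the adjunct, so the adjunct-island constraint does not apply.
Nothing blocks QR of the lower DP to a position above the higher one, so inverse scope is available.
The sentence is scopally ambiguous between *some scientist* > *each pamphlet* and *each pamphlet* > *some scientist*.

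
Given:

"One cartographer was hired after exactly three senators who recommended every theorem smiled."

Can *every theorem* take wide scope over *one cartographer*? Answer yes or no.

No

The target quantifier *every theorem* is part of the relative clause *who recommended every theorem*, which is itself inside the adjunct *after exactly three senators who recommended every theorem smiled*.
Even if one barrier were somehow void, the other would still block QR.
Hence only narrow scope for *every theorem* (under *one cartographer*) survives.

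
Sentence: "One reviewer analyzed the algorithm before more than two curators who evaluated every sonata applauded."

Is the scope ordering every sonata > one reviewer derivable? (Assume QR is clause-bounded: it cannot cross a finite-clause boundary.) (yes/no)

No

*every sonata* occurs within the relative clause *who evaluated every sonata*, which is itself inside the adjunct *before more than two curators who evaluated every sonata applauded*.
The quantifier would have to escape first the RC and then the adjunct — two independent island violations.
So *every sonata* cannot raise high enough to outscope *one reviewer*; only the surface ordering *one reviewer* > *every sonata* is available.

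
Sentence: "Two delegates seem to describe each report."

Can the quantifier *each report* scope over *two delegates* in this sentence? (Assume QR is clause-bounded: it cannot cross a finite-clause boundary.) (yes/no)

Yes

The matrix predicate is a raising verb, whose infinitival complement is not a scope island — *each report* can QR into the matrix clause.
With no island boundary between them, the object can take inverse scope over the subject via ordinary QR within the clause.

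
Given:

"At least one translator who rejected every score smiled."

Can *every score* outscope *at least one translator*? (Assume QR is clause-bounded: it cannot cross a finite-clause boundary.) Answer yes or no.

No

*every score* is embedded in the relative clause *who rejected every score*.
The relative clause forms an island for QR, so the quantifier is confined to the head noun's restrictor.
There is no licit LF on which *every score* c-commands *at least one translator*.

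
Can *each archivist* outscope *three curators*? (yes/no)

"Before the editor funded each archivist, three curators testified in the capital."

The DP *each archivist* is contained in the adjunct clause *before the editor funded each archivist*.
Adjunct clauses are scope islands: a quantifier inside an adjunct cannot raise into the matrix clause.
*each archivist* is confined to the island and cannot take scope over *three curators*.

No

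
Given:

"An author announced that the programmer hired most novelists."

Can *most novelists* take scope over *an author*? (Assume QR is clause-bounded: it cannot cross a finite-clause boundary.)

Structurally, *most novelists* is inside the finite complement clause *that the programmer hired most novelists*.
Finite CP is the ceiling for QR here, by assumption.
The inverse ordering *most novelists* > *an author* is therefore underivable.

No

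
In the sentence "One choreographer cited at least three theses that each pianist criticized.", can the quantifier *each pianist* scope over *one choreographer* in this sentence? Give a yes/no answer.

The DP *each pianist* is contained in the relative clause *that each pianist criticized* modifying *at least three theses*.
Relative clauses are scope islands: a quantifier cannot QR out of a relative clause to take scope in the matrix clause.
So *each pianist* cannot raise to a position above *one choreographer*.

No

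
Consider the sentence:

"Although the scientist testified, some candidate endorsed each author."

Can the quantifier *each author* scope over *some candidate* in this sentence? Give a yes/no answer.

The adjunct island is irrelevant here — *each author* and *some candidate* are both in the matrix clause.
QR within a single clause is free, so the lower quantifier may take scope over the higher one.
So *each author* > *some candidate* is among the available readings.

Yes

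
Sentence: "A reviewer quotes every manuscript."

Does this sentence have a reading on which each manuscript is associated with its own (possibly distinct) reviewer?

Yes

That reading corresponds to *every manuscript* > *a reviewer*.
*every manuscript* is the matrix object and *a reviewer* the matrix subject; the two are clausemates.
Nothing blocks QR of the lower DP to a position above the higher one, so inverse scope is available.
Both orderings are possible: *a reviewer* > *every manuscript* and *every manuscript* > *a reviewer*.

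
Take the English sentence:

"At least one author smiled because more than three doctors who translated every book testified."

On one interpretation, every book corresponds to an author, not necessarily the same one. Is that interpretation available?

This is the *every book* > *at least one author* reading.
The target quantifier *every book* is part of the relative clause *who translated every book*, which is itself inside the adjunct *because more than three doctors who translated every book testified*.
Both the relative clause and the enclosing adjunct are scope islands; QR cannot cross either.
So *every book* cannot raise high enough to outscope *at least one author*; only the surface ordering *at least one author* > *every book* is available.

No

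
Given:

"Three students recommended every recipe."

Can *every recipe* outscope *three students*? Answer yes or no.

Both DPs are arguments of the same predicate; there is no clause or island boundary between them.
Since no island is crossed, the inverse ordering is licensed alongside surface scope.

Yes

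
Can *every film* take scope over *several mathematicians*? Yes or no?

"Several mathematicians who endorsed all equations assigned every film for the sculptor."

The RC *who endorsed all equations* is an island, but *every film* is not inside it — it is the matrix object, a clausemate of *several mathematicians*.
Nothing blocks QR of the lower DP to a position above the higher one, so inverse scope is available.
Both orderings are possible: *several mathematicians* > *every film* and *every film* > *several mathematicians*.

Yes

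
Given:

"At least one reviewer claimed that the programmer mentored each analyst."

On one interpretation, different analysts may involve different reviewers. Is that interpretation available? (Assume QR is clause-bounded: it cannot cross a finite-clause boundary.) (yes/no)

No

The described interpretation is the *each analyst* > *at least one reviewer* scoping.
The DP *each analyst* is contained in the finite complement clause *that the programmer mentored each analyst*.
With QR restricted to its own tensed clause, the embedded quantifier cannot reach a matrix scope position.
*each analyst* > *at least one reviewer* would require crossing that boundary, which is illicit.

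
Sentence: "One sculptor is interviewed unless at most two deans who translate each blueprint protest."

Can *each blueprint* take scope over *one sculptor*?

Structurally, *each blueprint* is inside the relative clause *who translate each blueprint*, which is itself inside the adjunct *unless at most two deans who translate each blueprint protest*.
Two island boundaries intervene — the relative clause and the adjunct. Either alone would block QR.
The inverse ordering *each blueprint* > *one sculptor* is therefore underivable.

No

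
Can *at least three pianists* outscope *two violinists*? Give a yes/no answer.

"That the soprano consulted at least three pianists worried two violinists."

No

*at least three pianists* occurs within the sentential subject *that the soprano consulted at least three pianists*.
The Sentential Subject Constraint rules out raising the quantifier out of the that-clause subject.
So the wide-scope reading for *at least three pianists* is blocked.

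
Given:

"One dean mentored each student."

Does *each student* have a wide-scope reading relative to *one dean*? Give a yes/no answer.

Yes

*each student* and *one dean* are in the same minimal clause.
Nothing blocks QR of the lower DP to a position above the higher one, so inverse scope is available.
The sentence is scopally ambiguous between *one dean* > *each student* and *each student* > *one dean*.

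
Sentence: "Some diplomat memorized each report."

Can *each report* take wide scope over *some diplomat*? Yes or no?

Yes

*some diplomat* and *each report* are co-arguments of the matrix verb, with nothing but a clause-internal boundary between them.
With no island boundary between them, the object can take inverse scope over the subject via ordinary QR within the clause.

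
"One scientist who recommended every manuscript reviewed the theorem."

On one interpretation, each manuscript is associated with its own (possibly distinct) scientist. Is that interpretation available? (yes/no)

No

This is the *every manuscript* > *one scientist* reading.
*every manuscript* is embedded in the relative clause *who recommended every manuscript*.
Relative clauses block scope extraction: QR cannot target a position outside the modified NP.
*every manuscript* > *one scientist* would require crossing that boundary, which is illicit.
(Only the surface reading survives: one fixed scientist with respect to all the relevant manuscripts.)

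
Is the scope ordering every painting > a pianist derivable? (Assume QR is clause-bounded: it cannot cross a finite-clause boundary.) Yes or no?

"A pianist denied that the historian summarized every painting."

*every painting* occurs within the finite complement clause *that the historian summarized every painting*.
Under clause-bounded QR, a quantifier in an embedded finite clause cannot raise into the matrix clause.
Hence only narrow scope for *every painting* (under *a pianist*) survives.

No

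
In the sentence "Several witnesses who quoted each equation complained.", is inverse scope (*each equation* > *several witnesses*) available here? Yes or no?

*each equation* is embedded in the relative clause *who quoted each equation*.
The relative clause forms an island for QR, so the quantifier is confined to the head noun's restrictor.
*each equation* > *several witnesses* would require crossing that boundary, which is illicit.

No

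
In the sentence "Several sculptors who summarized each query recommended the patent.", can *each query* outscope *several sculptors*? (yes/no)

No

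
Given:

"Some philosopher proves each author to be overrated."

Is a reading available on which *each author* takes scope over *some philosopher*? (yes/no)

Yes

*each author* is an ECM subject; ECM complements are not islands, and the embedded quantifier may take matrix scope.
With no island boundary between them, the object can take inverse scope over the subject via ordinary QR within the clause.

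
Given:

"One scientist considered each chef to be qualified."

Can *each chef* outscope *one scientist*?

Yes

The ECM infinitive is scope-transparent — *each chef* is free to raise above *one scientist*.
Ordinary QR to a clause-peripheral position gives the wide-scope LF for the lower DP.
So *each chef* > *one scientist* is among the available readings.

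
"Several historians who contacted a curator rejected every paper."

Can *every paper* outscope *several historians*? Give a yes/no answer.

The RC *who contacted a curator* is an island, but *every paper* is not inside it — it is the matrix object, a clausemate of *several historians*.
With no island boundary between them, the object can take inverse scope over the subject via ordinary QR within the clause.
So *every paper* > *several historians* is among the available readings.

Yes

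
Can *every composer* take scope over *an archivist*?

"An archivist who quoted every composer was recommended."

No

*every composer* sits inside the relative clause *who quoted every composer*.
QR out of a relative clause is ruled out by the relative-clause island constraint.
*every composer* > *an archivist* would require crossing that boundary, which is illicit.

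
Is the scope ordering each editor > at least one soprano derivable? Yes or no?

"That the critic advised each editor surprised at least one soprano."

No

*each editor* sits inside the sentential subject *that the critic advised each editor*.
The subject-island constraint blocks QR out of a clausal subject.
*each editor* > *at least one soprano* would require crossing that boundary, which is illicit.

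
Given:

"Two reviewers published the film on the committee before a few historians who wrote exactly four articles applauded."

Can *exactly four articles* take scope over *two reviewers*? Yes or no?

The target quantifier *exactly four articles* is part of the relative clause *who wrote exactly four articles*, which is itself inside the adjunct *before a few historians who wrote exactly four articles applauded*.
The quantifier would have to escape first the RC and then the adjunct — two independent island violations.
The inverse ordering *exactly four articles* > *two reviewers* is therefore underivable.

No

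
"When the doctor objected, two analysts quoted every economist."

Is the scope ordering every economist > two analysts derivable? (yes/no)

Yes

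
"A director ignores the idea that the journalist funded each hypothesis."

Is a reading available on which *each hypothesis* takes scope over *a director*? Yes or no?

*each hypothesis* occurs within the complex NP *the idea that the journalist funded each hypothesis*.
A that-clause complement to a noun is an island; QR cannot cross the NP boundary.
So *each hypothesis* cannot raise to a position above *a director*.

No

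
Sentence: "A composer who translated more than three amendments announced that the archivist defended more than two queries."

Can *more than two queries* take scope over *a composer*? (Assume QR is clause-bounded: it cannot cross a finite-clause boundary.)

No

Structurally, *more than two queries* is inside the finite complement clause *that the archivist defended more than two queries*.
Under clause-bounded QR, a quantifier in an embedded finite clause cannot raise into the matrix clause.
*more than two queries* > *a composer* would require crossing that boundary, which is illicit.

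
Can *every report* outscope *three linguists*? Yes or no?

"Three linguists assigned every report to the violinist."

Yes

Both DPs are arguments of the same predicate; there is no clause or island boundary between them.
QR within a single clause is free, so the lower quantifier may take scope over the higher one.
The sentence is scopally ambiguous between *three linguists* > *every report* and *every report* > *three linguists*.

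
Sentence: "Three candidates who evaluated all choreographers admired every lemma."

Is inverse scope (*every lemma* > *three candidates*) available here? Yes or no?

The RC *who evaluated all choreographers* is an island, but *every lemma* is not inside it — it is the matrix object, a clausemate of *three candidates*.
With no island boundary between them, the object can take inverse scope over the subject via ordinary QR within the clause.

Yes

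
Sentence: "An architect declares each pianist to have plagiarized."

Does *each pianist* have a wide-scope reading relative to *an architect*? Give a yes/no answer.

Yes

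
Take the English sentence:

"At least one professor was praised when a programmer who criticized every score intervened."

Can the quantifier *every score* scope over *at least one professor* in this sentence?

No

The target quantifier *every score* is part of the relative clause *who criticized every score*, which is itself inside the adjunct *when a programmer who criticized every score intervened*.
Nested islands: the RC island is itself inside an adjunct island, so wide scope is doubly excluded.
Hence only narrow scope for *every score* (under *at least one professor*) survives.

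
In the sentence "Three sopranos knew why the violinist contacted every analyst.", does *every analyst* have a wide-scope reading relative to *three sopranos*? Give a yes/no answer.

The target quantifier *every analyst* is part of the embedded question *why the violinist contacted every analyst*.
An indirect question is a wh-island; the filled [Spec,CP] blocks QR across the CP edge.
So *every analyst* cannot raise to a position above *three sopranos*.

No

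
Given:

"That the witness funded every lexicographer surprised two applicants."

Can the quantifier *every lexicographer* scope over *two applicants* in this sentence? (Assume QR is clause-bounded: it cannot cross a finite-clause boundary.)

The target quantifier *every lexicographer* is part of the sentential subject *that the witness funded every lexicographer*.
Sentential subjects are islands: a quantifier inside the subject clause cannot raise over the matrix predicate.
So *every lexicographer* cannot raise to a position above *two applicants*.

No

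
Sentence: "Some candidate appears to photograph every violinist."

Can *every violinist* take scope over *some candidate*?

*every violinist* is inside a raising infinitive, which is transparent to QR (no CP barrier), so it behaves as a matrix argument.
With no island boundary between them, the object can take inverse scope over the subject via ordinary QR within the clause.

Yes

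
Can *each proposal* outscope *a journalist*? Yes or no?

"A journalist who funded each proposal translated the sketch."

No

*each proposal* occurs within the relative clause *who funded each proposal*.
Relative clauses are scope islands: a quantifier cannot QR out of a relative clause to take scope in the matrix clause.
*each proposal* > *a journalist* would require crossing that boundary, which is illicit.
(Only the surface reading survives: one fixed journalist with respect to all the relevant proposals.)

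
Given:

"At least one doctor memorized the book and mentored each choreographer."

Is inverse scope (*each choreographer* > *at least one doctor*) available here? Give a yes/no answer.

*each choreographer* sits inside one conjunct of the coordinate structure (*mentored each choreographer*).
Coordinate structures are islands for non-across-the-board movement, QR included.
There is no licit LF on which *each choreographer* c-commands *at least one doctor*.

No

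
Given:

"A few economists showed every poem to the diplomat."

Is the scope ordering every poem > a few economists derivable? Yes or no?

Yes

*every poem* and *a few economists* are in the same minimal clause.
Nothing blocks QR of the lower DP to a position above the higher one, so inverse scope is available.
Both orderings are possible: *a few economists* > *every poem* and *every poem* > *a few economists*.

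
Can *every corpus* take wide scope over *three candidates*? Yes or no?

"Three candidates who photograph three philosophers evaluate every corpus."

Yes

*every corpus* is a matrix argument; only *three candidates* is modified by the relative clause *who photograph three philosophers*, so the RC island is irrelevant to the target quantifier.
Ordinary QR to a clause-peripheral position gives the wide-scope LF for the lower DP.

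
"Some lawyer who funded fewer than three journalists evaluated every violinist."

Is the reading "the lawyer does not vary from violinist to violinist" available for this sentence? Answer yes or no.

Yes

The described interpretation is the *some lawyer* > *every violinist* scoping.
Surface scope (*some lawyer* > *every violinist*) is always derivable; islands only block QR, not in-situ interpretation.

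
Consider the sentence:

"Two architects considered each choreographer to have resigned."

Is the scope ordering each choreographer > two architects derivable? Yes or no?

The ECM infinitive is scope-transparent — *each choreographer* is free to raise above *two architects*.
No island intervenes, so both surface and inverse scope are derivable.

Yes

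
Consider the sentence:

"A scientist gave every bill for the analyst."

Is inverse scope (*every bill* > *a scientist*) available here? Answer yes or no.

Yes

*every bill* and *a scientist* are in the same minimal clause.
No island intervenes, so both surface and inverse scope are derivable.
The sentence is scopally ambiguous between *a scientist* > *every bill* and *every bill* > *a scientist*.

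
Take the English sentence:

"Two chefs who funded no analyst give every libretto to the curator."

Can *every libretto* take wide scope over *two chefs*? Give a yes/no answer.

The relative clause *who funded no analyst* modifies *two chefs*, but *every libretto* is not inside that relative clause — it is an argument of the matrix verb.
No island intervenes, so both surface and inverse scope are derivable.
Both orderings are possible: *two chefs* > *every libretto* and *every libretto* > *two chefs*.

Yes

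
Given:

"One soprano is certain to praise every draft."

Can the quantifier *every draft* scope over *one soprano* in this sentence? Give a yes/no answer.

Yes

*every draft* is the object of the infinitival complement of a raising predicate; raising infinitives are transparent for QR, so the two DPs are in effect clausemates.
Since no island is crossed, the inverse ordering is licensed alongside surface scope.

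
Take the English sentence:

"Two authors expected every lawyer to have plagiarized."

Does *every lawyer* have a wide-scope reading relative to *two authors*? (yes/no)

Yes

This is an ECM construction: *every lawyer* is the infinitival subject, Case-marked by the matrix verb, and the infinitive is transparent for QR.
Nothing blocks QR of the lower DP to a position above the higher one, so inverse scope is available.
So *every lawyer* > *two authors* is among the available readings.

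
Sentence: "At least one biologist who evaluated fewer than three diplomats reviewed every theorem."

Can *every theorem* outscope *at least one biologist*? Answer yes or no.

The RC *who evaluated fewer than three diplomats* is an island, but *every theorem* is not inside it — it is the matrix object, a clausemate of *at least one biologist*.
Ordinary QR to a clause-peripheral position gives the wide-scope LF for the lower DP.
So *every theorem* > *at least one biologist* is among the available readings.

Yes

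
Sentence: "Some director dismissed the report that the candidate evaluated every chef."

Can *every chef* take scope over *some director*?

*every chef* is embedded in the complex NP *the report that the candidate evaluated every chef*.
Noun-complement clauses are scope islands (the Complex NP Constraint): a quantifier inside one cannot scope into the matrix.
The inverse ordering *every chef* > *some director* is therefore underivable.

No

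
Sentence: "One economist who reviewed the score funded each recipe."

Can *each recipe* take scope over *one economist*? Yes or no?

Yes

Although the sentence contains a relative clause (*who reviewed the score*), *each recipe* is outside it, in the matrix VP.
With no island boundary between them, the object can take inverse scope over the subject via ordinary QR within the clause.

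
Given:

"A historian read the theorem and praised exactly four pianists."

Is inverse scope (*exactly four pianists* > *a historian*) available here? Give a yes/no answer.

No

*exactly four pianists* occurs within one conjunct of the coordinate structure (*praised exactly four pianists*).
Asymmetric QR out of one conjunct violates the Coordinate Structure Constraint.
The inverse ordering *exactly four pianists* > *a historian* is therefore underivable.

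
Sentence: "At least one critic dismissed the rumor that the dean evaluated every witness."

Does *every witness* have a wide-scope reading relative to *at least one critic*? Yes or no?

The target quantifier *every witness* is part of the complex NP *the rumor that the dean evaluated every witness*.
A that-clause complement to a noun is an island; QR cannot cross the NP boundary.
Hence only narrow scope for *every witness* (under *at least one critic*) survives.

No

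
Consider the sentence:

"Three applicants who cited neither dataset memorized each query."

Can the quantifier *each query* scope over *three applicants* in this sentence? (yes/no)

Yes

The RC *who cited neither dataset* is an island, but *each query* is not inside it — it is the matrix object, a clausemate of *three applicants*.
Nothing blocks QR of the lower DP to a position above the higher one, so inverse scope is available.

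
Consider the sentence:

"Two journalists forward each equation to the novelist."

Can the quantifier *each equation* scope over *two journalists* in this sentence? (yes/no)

Yes

*two journalists* and *each equation* are co-arguments of the matrix verb, with nothing but a clause-internal boundary between them.
Ordinary QR to a clause-peripheral position gives the wide-scope LF for the lower DP.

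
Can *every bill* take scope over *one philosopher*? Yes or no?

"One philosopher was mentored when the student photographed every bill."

The target quantifier *every bill* is part of the adjunct clause *when the student photographed every bill*.
Adjunct clauses are scope islands: a quantifier inside an adjunct cannot raise into the matrix clause.
So *every bill* cannot raise to a position above *one philosopher*.

No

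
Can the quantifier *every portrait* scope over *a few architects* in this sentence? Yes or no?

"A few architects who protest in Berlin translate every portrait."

Yes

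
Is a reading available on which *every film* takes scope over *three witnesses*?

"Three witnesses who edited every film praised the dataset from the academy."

The DP *every film* is contained in the relative clause *who edited every film*.
The relative clause forms an island for QR, so the quantifier is confined to the head noun's restrictor.
Hence only narrow scope for *every film* (under *three witnesses*) survives.

No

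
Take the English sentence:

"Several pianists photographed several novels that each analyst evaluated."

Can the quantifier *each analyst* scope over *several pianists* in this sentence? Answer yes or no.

No

The DP *each analyst* is contained in the relative clause *that each analyst evaluated* modifying *several novels*.
QR out of a relative clause is ruled out by the relative-clause island constraint.
So *each analyst* cannot raise high enough to outscope *several pianists*; only the surface ordering *several pianists* > *each analyst* is available.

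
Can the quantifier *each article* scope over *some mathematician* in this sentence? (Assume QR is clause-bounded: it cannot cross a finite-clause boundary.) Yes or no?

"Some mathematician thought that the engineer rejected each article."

*each article* is embedded in the finite complement clause *that the engineer rejected each article*.
Finite CP is the ceiling for QR here, by assumption.
The inverse ordering *each article* > *some mathematician* is therefore underivable.

No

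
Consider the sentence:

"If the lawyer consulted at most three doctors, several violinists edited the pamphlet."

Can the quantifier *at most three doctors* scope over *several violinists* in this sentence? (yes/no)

The target quantifier *at most three doctors* is part of the adjunct clause *if the lawyer consulted at most three doctors*.
Adverbial clauses are not L-marked, so they are barriers for QR — the quantifier cannot escape the adjunct.
*at most three doctors* is confined to the island and cannot take scope over *several violinists*.

No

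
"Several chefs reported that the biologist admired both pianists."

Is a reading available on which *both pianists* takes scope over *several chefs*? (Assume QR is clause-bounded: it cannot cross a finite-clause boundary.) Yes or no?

The DP *both pianists* is contained in the finite complement clause *that the biologist admired both pianists*.
Under clause-bounded QR, a quantifier in an embedded finite clause cannot raise into the matrix clause.
So *both pianists* cannot raise to a position above *several chefs*.

No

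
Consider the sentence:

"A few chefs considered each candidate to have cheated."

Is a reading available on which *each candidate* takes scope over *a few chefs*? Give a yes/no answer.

ECM infinitives lack a CP barrier, so *each candidate* can QR over the matrix subject *a few chefs*.
QR within a single clause is free, so the lower quantifier may take scope over the higher one.
Both orderings are possible: *a few chefs* > *each candidate* and *each candidate* > *a few chefs*.

Yes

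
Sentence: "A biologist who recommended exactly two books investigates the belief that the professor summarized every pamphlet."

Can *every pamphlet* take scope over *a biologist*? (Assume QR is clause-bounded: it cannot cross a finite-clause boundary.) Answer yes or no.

No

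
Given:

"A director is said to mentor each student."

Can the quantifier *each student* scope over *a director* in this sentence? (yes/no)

Yes

Infinitival complements of raising predicates do not block QR; *each student* and *a director* are effectively clausemates.
No island intervenes, so both surface and inverse scope are derivable.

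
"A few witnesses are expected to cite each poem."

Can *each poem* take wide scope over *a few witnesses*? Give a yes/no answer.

*each poem* is the object of the infinitival complement of a raising predicate; raising infinitives are transparent for QR, so the two DPs are in effect clausemates.
QR within a single clause is free, so the lower quantifier may take scope over the higher one.

Yes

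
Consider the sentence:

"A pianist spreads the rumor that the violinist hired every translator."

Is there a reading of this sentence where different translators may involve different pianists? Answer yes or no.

No

The described interpretation is the *every translator* > *a pianist* scoping.
*every translator* is embedded in the complex NP *the rumor that the violinist hired every translator*.
The complex NP is opaque for QR — the quantifier is frozen inside the noun's complement.
Hence only narrow scope for *every translator* (under *a pianist*) survives.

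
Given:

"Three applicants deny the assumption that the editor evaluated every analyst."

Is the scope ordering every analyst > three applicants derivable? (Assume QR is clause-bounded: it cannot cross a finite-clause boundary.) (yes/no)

*every analyst* occurs within the complex NP *the assumption that the editor evaluated every analyst*.
A that-clause complement to a noun is an island; QR cannot cross the NP boundary.
There is no licit LF on which *every analyst* c-commands *three applicants*.

No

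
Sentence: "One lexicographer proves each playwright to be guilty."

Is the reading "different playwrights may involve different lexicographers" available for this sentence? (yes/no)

That reading corresponds to *each playwright* > *one lexicographer*.
The ECM infinitive is scope-transparent — *each playwright* is free to raise above *one lexicographer*.
Clause-internal QR can adjoin the lower DP above the subject, yielding the inverse reading.

Yes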